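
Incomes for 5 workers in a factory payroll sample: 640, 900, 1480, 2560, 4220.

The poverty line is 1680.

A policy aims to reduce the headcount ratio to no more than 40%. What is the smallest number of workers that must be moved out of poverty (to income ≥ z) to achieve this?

1

Currently q = 3 of N = 5 are below the line (H = 0.600).
A headcount ratio of at most 40% allows at most ⌊0.40 × 5⌋ = 2 poor workers.
So at least 3 − 2 = 1 must be lifted.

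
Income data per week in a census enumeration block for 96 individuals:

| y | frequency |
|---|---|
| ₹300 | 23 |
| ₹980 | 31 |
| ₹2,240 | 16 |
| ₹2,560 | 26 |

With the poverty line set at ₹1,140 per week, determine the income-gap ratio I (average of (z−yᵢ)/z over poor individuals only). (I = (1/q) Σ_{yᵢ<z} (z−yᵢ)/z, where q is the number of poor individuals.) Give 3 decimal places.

Below z: 23×₹300, 31×₹980 (q = 54 of N = 96).
Relative gaps: 0.7368 (×23), 0.1404 (×31); sum = 21.298246.
I averages over the q = 54 poor units only: 21.298246 / 54 = 0.394.

0.394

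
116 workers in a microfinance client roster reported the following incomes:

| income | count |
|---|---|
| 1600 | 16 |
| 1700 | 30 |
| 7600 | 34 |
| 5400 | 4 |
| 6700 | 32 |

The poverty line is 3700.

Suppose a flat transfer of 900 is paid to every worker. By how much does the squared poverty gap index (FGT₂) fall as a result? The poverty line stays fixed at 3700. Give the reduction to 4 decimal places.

0.0826

Before: below the line — 16×1600, 30×1700; squared poverty gap index (FGT₂) = 0.119997.
After the 900 transfer: below the line — 16×2500, 30×2600; squared poverty gap index (FGT₂) = 0.037367.
Reduction = 0.119997 − 0.037367 = 0.0826.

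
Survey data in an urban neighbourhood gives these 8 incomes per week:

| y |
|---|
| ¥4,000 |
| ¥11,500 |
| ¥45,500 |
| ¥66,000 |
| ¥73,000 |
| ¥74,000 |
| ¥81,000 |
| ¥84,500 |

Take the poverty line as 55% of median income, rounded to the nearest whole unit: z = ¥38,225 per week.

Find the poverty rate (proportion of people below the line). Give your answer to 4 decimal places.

2 of the 8 people have income below ¥38,225.
H = 2/8 = 0.2500.

0.2500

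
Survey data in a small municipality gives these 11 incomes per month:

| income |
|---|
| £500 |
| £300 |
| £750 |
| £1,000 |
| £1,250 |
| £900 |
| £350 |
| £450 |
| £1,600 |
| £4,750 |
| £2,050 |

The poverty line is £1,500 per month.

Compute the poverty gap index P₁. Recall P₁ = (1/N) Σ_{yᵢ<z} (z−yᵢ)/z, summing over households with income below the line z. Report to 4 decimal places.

Below z: £300, £350, £450, £500, £750, £900, £1,000, £1,250 (q = 8 of N = 11).
Gap ratios (z−y)/z: (1500−300)/1500 = 0.8000; (1500−350)/1500 = 0.7667; (1500−450)/1500 = 0.7000; (1500−500)/1500 = 0.6667; (1500−750)/1500 = 0.5000; (1500−900)/1500 = 0.4000; (1500−1000)/1500 = 0.3333; (1500−1250)/1500 = 0.1667.
Σ = 4.333333. Dividing by the full population N = 11 gives P₁ = 0.3939.

0.3939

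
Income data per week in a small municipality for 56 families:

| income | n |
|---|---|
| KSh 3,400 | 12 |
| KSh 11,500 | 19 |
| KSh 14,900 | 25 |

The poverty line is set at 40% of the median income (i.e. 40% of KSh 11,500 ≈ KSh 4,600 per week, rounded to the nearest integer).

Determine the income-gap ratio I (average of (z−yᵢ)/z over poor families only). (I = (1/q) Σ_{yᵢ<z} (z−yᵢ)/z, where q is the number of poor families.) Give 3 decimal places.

Below z: 12×KSh 3,400 (q = 12 of N = 56).
Relative gaps: 0.2609 (×12); sum = 3.130435.
The income-gap ratio divides by q (the poor only): 3.130435 / 12 = 0.261.

0.261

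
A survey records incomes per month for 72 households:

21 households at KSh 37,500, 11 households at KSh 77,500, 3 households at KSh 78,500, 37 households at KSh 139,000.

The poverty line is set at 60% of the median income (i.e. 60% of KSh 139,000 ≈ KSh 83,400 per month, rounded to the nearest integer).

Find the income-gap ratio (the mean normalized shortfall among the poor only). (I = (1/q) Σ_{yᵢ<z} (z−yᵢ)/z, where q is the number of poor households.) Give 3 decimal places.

Poor units: 21×KSh 37,500, 11×KSh 77,500, 3×KSh 78,500 (q = 35 of N = 72).
Relative gaps: 0.5504 (×21), 0.0707 (×11), 0.0588 (×3); sum = 12.511990.
The income-gap ratio divides by q (the poor only): 12.511990 / 35 = 0.357.

0.357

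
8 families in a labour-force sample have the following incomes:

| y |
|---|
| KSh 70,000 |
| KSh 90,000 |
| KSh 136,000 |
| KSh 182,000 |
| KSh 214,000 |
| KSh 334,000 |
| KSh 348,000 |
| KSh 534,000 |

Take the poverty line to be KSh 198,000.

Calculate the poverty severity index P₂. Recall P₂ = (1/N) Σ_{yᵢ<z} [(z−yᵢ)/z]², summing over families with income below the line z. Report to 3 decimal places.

0.103

Below the line: KSh 70,000, KSh 90,000, KSh 136,000, KSh 182,000 (q = 4 of N = 8).
Relative gaps: (198000−70000)/198000 = 0.6465; (198000−90000)/198000 = 0.5455; (198000−136000)/198000 = 0.3131; (198000−182000)/198000 = 0.0808.
Squared: 0.4179; 0.2975; 0.0981; 0.0065.
Sum = 0.820018; P₂ = 0.820018 / 8 = 0.103.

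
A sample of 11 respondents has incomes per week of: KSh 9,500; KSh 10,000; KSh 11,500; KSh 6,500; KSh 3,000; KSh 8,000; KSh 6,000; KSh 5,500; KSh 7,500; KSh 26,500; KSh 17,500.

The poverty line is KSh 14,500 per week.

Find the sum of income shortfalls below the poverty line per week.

KSh 63,000

Below z: KSh 3,000, KSh 5,500, KSh 6,000, KSh 6,500, KSh 7,500, KSh 8,000, KSh 9,500, KSh 10,000, KSh 11,500 (q = 9 of N = 11).
Individual gaps: 14500−3000 = 11500; 14500−5500 = 9000; 14500−6000 = 8500; 14500−6500 = 8000; 14500−7500 = 7000; 14500−8000 = 6500; 14500−9500 = 5000; 14500−10000 = 4500; 14500−11500 = 3000.
Aggregate gap = KSh 63,000.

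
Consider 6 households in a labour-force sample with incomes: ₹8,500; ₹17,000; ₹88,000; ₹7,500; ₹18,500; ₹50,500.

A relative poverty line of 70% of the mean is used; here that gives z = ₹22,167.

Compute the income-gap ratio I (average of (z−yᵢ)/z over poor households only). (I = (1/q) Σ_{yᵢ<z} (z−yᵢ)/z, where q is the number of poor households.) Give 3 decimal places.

Below z: ₹7,500, ₹8,500, ₹17,000, ₹18,500 (q = 4 of N = 6).
Shortfall ratios (z−y)/z: 0.6617, 0.6165, 0.2331, 0.1654; sum = 1.676727.
The income-gap ratio divides by q (the poor only): 1.676727 / 4 = 0.419.

0.419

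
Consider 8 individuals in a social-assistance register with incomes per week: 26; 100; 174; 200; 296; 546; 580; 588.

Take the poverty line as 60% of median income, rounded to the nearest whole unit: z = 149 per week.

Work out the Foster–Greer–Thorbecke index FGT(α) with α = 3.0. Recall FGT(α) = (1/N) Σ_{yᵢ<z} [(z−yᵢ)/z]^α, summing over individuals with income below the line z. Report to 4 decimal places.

0.0748

Below the line: 26, 100 (q = 2 of N = 8).
Normalized shortfalls: (149−26)/149 = 0.8255; (149−100)/149 = 0.3289.
Raised to α = 3.0: 0.56254; 0.03557.
Sum = 0.598110; FGT(3.0) = 0.598110 / 8 = 0.0748.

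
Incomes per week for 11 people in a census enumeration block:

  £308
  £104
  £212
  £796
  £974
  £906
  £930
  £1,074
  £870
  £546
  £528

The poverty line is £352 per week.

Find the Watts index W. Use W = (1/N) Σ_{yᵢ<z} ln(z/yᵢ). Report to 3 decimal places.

Below the line: £104, £212, £308 (q = 3 of N = 11).
Log gaps: ln(352/104) = 1.2192; ln(352/212) = 0.5070; ln(352/308) = 0.1335.
W = 1.859817 / 11 = 0.169.

0.169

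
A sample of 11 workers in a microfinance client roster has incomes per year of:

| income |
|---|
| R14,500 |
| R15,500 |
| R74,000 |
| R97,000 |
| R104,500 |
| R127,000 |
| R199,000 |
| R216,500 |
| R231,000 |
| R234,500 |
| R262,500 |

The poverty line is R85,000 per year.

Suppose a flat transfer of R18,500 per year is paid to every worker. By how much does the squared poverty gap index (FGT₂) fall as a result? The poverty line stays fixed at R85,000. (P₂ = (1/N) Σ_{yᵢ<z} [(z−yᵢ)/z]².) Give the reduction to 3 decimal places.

Before: below the line — R14,500, R15,500, R74,000; squared poverty gap index (FGT₂) = 0.12484.
After the R18,500 transfer: below the line — R33,000, R34,000; squared poverty gap index (FGT₂) = 0.06675.
Reduction = 0.12484 − 0.06675 = 0.058.

0.058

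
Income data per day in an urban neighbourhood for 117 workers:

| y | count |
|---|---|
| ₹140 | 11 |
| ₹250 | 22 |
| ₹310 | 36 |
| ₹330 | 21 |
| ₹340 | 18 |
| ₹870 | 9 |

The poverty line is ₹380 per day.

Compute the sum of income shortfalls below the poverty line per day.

₹9,790

Below z: 11×₹140, 22×₹250, 36×₹310, 21×₹330, 18×₹340 (q = 108 of N = 117).
Individual gaps: 11×(380−140) = 2640; 22×(380−250) = 2860; 36×(380−310) = 2520; 21×(380−330) = 1050; 18×(380−340) = 720.
Aggregate gap = ₹9,790.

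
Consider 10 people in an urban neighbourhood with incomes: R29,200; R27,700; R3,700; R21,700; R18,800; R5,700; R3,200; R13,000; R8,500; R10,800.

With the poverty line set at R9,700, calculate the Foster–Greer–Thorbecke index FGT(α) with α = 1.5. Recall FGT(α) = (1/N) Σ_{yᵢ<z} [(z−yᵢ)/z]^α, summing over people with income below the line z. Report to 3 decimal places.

Incomes under z: R3,200, R3,700, R5,700, R8,500 (q = 4 of N = 10).
Gap ratios (z−y)/z: (9700−3200)/9700 = 0.6701; (9700−3700)/9700 = 0.6186; (9700−5700)/9700 = 0.4124; (9700−8500)/9700 = 0.1237.
Raised to α = 1.5: 0.54855; 0.48648; 0.26481; 0.04351.
Sum = 1.343351; FGT(1.5) = 1.343351 / 10 = 0.134.

0.134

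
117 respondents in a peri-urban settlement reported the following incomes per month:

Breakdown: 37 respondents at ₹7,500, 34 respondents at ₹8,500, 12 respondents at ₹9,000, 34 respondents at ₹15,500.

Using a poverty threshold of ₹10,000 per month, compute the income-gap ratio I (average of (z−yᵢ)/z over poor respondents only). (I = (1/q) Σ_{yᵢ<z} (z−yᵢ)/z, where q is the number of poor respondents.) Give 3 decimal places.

Below the line: 37×₹7,500, 34×₹8,500, 12×₹9,000 (q = 83 of N = 117).
Relative gaps: 0.2500 (×37), 0.1500 (×34), 0.1000 (×12); sum = 15.550000.
I averages over the q = 83 poor units only: 15.550000 / 83 = 0.187.

0.187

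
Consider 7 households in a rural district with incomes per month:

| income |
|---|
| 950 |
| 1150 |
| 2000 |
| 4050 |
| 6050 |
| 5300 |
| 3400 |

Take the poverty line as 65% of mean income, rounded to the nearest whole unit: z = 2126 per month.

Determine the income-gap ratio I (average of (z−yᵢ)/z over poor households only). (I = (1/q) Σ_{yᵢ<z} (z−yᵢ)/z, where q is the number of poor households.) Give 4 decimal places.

Below z: 950, 1150, 2000 (q = 3 of N = 7).
Shortfall ratios (z−y)/z: 0.5532, 0.4591, 0.0593; sum = 1.071496.
The income-gap ratio divides by q (the poor only): 1.071496 / 3 = 0.3572.

0.3572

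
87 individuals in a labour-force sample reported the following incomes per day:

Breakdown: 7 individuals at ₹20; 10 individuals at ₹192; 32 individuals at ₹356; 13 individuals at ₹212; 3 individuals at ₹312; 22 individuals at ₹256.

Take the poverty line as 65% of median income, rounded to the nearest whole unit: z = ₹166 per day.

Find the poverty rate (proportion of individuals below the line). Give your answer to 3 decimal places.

7 of the 87 individuals have income below ₹166.
H = 7/87 = 0.080.

0.080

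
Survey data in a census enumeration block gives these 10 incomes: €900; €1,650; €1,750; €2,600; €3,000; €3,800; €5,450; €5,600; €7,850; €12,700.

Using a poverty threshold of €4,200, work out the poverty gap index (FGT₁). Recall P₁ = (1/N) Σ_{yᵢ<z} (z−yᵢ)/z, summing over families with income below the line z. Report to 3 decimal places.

0.274

Incomes under z: €900, €1,650, €1,750, €2,600, €3,000, €3,800 (q = 6 of N = 10).
Gap ratios (z−y)/z: (4200−900)/4200 = 0.7857; (4200−1650)/4200 = 0.6071; (4200−1750)/4200 = 0.5833; (4200−2600)/4200 = 0.3810; (4200−3000)/4200 = 0.2857; (4200−3800)/4200 = 0.0952.
Sum of shortfalls = 2.738095; P₁ averages over all N: 2.738095 / 10 = 0.274.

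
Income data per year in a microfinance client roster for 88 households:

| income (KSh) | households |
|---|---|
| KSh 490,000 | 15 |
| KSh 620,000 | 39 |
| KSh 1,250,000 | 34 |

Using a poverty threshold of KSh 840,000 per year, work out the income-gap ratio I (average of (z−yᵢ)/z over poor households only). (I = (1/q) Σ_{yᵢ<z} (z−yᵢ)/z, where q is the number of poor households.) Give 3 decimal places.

Poor units: 15×KSh 490,000, 39×KSh 620,000 (q = 54 of N = 88).
Relative gaps: 0.4167 (×15), 0.2619 (×39); sum = 16.464286.
The income-gap ratio divides by q (the poor only): 16.464286 / 54 = 0.305.

0.305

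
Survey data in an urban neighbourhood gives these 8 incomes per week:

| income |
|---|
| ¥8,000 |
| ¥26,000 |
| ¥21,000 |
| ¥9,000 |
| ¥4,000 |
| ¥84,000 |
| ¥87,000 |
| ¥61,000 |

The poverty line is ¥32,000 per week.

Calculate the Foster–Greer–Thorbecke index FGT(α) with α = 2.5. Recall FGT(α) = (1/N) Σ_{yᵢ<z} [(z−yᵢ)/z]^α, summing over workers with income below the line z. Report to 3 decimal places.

0.216

Below the line: ¥4,000, ¥8,000, ¥9,000, ¥21,000, ¥26,000 (q = 5 of N = 8).
Gap ratios (z−y)/z: (32000−4000)/32000 = 0.8750; (32000−8000)/32000 = 0.7500; (32000−9000)/32000 = 0.7188; (32000−21000)/32000 = 0.3438; (32000−26000)/32000 = 0.1875.
Raised to α = 2.5: 0.71618; 0.48714; 0.43797; 0.06928; 0.01522.
Sum = 1.725789; FGT(2.5) = 1.725789 / 8 = 0.216.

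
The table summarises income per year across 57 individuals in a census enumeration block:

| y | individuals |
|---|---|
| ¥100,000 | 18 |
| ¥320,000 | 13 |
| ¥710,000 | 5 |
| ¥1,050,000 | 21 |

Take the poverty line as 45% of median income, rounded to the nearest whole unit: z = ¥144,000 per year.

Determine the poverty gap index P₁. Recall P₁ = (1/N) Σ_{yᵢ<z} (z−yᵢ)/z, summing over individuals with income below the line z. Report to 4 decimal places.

Below the line: 18×¥100,000 (q = 18 of N = 57).
Relative gaps: (144000−100000)/144000 = 0.3056 (×18).
Sum of shortfalls = 5.500000; P₁ averages over all N: 5.500000 / 57 = 0.0965.

0.0965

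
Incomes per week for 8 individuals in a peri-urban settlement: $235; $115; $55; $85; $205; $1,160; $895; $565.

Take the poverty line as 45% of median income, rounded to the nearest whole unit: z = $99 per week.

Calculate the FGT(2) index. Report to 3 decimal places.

0.027

Below the line: $55, $85 (q = 2 of N = 8).
Shortfall ratios: (99−55)/99 = 0.4444; (99−85)/99 = 0.1414.
Squared: 0.1975; 0.0200.
Sum = 0.217529; P₂ = 0.217529 / 8 = 0.027.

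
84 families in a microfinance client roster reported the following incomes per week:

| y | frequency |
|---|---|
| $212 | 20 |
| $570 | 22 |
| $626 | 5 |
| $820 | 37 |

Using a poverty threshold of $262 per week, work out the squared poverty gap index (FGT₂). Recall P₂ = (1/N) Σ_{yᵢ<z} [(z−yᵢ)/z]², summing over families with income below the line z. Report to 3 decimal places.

Incomes under z: 20×$212 (q = 20 of N = 84).
Normalized shortfalls: (262−212)/262 = 0.1908 (×20).
Squared: 0.0364 (×20).
Sum = 0.728396; P₂ = 0.728396 / 84 = 0.009.

0.009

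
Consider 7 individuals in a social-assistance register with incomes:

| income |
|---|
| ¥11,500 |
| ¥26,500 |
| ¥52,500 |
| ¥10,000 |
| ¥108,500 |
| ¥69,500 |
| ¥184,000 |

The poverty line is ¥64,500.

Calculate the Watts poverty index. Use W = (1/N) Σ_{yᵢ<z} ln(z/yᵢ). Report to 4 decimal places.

Incomes under z: ¥10,000, ¥11,500, ¥26,500, ¥52,500 (q = 4 of N = 7).
ln(z/y) terms: ln(64500/10000) = 1.8641; ln(64500/11500) = 1.7243; ln(64500/26500) = 0.8895; ln(64500/52500) = 0.2059.
W = 4.683771 / 7 = 0.6691.

0.6691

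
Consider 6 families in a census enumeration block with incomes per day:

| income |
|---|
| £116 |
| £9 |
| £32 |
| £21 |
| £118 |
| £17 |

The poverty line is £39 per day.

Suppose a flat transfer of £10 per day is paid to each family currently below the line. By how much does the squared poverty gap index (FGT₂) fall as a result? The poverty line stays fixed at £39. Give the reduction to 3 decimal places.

0.126

Before: below the line — £9, £17, £21, £32; squared poverty gap index (FGT₂) = 0.19253.
After the £10 transfer: below the line — £19, £27, £31; squared poverty gap index (FGT₂) = 0.06662.
Reduction = 0.19253 − 0.06662 = 0.126.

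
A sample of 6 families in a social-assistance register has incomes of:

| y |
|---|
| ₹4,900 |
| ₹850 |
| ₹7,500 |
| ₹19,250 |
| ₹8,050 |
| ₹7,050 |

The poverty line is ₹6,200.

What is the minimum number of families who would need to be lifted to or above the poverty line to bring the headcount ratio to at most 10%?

2

Currently q = 2 of N = 6 are below the line (H = 0.333).
A headcount ratio of at most 10% allows at most ⌊0.10 × 6⌋ = 0 poor families.
So at least 2 − 0 = 2 must be lifted.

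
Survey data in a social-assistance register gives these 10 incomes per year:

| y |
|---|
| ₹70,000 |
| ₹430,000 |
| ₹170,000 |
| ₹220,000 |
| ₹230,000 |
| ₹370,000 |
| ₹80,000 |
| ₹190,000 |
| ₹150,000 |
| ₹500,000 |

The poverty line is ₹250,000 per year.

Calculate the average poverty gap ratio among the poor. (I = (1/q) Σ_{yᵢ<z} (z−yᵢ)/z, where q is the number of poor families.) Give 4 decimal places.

Incomes under z: ₹70,000, ₹80,000, ₹150,000, ₹170,000, ₹190,000, ₹220,000, ₹230,000 (q = 7 of N = 10).
Shortfall ratios (z−y)/z: 0.7200, 0.6800, 0.4000, 0.3200, 0.2400, 0.1200, 0.0800; sum = 2.560000.
I averages over the q = 7 poor units only: 2.560000 / 7 = 0.3657.

0.3657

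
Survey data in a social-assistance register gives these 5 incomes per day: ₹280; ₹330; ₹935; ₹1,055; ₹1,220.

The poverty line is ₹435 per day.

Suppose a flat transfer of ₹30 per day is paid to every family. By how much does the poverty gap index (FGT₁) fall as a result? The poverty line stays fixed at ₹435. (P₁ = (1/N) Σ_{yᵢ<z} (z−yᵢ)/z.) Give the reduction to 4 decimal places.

0.0276

Before: below the line — ₹280, ₹330; poverty gap index (FGT₁) = 0.119540.
After the ₹30 transfer: below the line — ₹310, ₹360; poverty gap index (FGT₁) = 0.091954.
Reduction = 0.119540 − 0.091954 = 0.0276.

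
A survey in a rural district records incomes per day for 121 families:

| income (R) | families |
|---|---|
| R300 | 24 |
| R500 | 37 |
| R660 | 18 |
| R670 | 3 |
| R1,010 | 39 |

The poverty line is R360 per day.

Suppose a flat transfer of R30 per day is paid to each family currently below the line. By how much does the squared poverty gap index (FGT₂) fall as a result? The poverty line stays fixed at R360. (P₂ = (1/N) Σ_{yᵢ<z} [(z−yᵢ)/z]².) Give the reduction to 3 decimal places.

Before: below the line — 24×R300; squared poverty gap index (FGT₂) = 0.00551.
After the R30 transfer: below the line — 24×R330; squared poverty gap index (FGT₂) = 0.00138.
Reduction = 0.00551 − 0.00138 = 0.004.

0.004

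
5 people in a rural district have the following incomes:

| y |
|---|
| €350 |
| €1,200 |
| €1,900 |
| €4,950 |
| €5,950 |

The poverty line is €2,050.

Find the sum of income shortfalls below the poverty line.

€2,700

Below z: €350, €1,200, €1,900 (q = 3 of N = 5).
Individual gaps: 2050−350 = 1700; 2050−1200 = 850; 2050−1900 = 150.
Aggregate gap = €2,700.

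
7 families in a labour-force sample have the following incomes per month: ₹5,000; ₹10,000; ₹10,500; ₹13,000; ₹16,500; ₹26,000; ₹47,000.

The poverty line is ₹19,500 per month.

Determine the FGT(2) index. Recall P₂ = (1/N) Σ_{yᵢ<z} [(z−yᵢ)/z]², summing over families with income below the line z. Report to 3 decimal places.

Below the line: ₹5,000, ₹10,000, ₹10,500, ₹13,000, ₹16,500 (q = 5 of N = 7).
Shortfall ratios: (19500−5000)/19500 = 0.7436; (19500−10000)/19500 = 0.4872; (19500−10500)/19500 = 0.4615; (19500−13000)/19500 = 0.3333; (19500−16500)/19500 = 0.1538.
Squared: 0.5529; 0.2373; 0.2130; 0.1111; 0.0237.
Sum = 1.138067; P₂ = 1.138067 / 7 = 0.163.

0.163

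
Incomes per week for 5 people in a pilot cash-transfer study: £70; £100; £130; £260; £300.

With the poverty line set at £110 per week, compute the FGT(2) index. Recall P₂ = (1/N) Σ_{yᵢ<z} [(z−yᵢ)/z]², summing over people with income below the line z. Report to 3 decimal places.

0.028

Poor units: £70, £100 (q = 2 of N = 5).
Relative gaps: (110−70)/110 = 0.3636; (110−100)/110 = 0.0909.
Squared: 0.1322; 0.0083.
Sum = 0.140496; P₂ = 0.140496 / 5 = 0.028.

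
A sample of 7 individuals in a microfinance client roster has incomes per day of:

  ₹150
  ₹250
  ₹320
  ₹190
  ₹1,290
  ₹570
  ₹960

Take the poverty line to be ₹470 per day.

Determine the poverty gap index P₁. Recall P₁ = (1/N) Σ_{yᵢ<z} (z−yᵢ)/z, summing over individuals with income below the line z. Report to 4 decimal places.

Incomes under z: ₹150, ₹190, ₹250, ₹320 (q = 4 of N = 7).
Gap ratios (z−y)/z: (470−150)/470 = 0.6809; (470−190)/470 = 0.5957; (470−250)/470 = 0.4681; (470−320)/470 = 0.3191.
Σ = 2.063830. Dividing by the full population N = 7 gives P₁ = 0.2948.

0.2948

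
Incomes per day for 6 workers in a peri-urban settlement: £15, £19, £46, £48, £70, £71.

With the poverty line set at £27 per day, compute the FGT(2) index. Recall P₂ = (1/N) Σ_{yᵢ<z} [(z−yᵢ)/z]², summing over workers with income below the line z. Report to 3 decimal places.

0.048

Poor units: £15, £19 (q = 2 of N = 6).
Normalized shortfalls: (27−15)/27 = 0.4444; (27−19)/27 = 0.2963.
Squared: 0.1975; 0.0878.
Sum = 0.285322; P₂ = 0.285322 / 6 = 0.048.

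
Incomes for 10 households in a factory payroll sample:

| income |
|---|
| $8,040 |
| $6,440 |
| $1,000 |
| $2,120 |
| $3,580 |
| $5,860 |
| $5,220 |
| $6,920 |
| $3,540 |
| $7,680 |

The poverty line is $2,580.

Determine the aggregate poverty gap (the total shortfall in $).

$2,040

Below z: $1,000, $2,120 (q = 2 of N = 10).
Individual gaps: 2580−1000 = 1580; 2580−2120 = 460.
Aggregate gap = $2,040.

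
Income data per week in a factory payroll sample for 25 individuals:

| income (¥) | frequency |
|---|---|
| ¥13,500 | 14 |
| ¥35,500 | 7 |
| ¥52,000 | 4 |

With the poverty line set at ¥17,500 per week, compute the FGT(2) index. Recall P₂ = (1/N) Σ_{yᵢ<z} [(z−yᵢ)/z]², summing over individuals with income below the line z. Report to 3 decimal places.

0.029

Incomes under z: 14×¥13,500 (q = 14 of N = 25).
Gap ratios (z−y)/z: (17500−13500)/17500 = 0.2286 (×14).
Squared: 0.0522 (×14).
Sum = 0.731429; P₂ = 0.731429 / 25 = 0.029.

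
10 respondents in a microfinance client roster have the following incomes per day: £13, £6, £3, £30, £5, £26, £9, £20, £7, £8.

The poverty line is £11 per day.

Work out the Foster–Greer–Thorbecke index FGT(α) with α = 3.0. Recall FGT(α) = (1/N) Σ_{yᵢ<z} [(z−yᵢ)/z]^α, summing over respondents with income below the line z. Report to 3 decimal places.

0.072

Incomes under z: £3, £5, £6, £7, £8, £9 (q = 6 of N = 10).
Normalized shortfalls: (11−3)/11 = 0.7273; (11−5)/11 = 0.5455; (11−6)/11 = 0.4545; (11−7)/11 = 0.3636; (11−8)/11 = 0.2727; (11−9)/11 = 0.1818.
Raised to α = 3.0: 0.38467; 0.16228; 0.09391; 0.04808; 0.02029; 0.00601.
Sum = 0.715252; FGT(3.0) = 0.715252 / 10 = 0.072.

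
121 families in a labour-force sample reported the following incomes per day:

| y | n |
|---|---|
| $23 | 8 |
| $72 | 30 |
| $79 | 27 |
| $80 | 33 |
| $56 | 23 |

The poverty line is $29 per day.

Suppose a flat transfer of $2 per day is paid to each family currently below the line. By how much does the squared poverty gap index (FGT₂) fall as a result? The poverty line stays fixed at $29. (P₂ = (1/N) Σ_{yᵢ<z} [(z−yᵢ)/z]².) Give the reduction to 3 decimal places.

0.002

Before: below the line — 8×$23; squared poverty gap index (FGT₂) = 0.00283.
After the $2 transfer: below the line — 8×$25; squared poverty gap index (FGT₂) = 0.00126.
Reduction = 0.00283 − 0.00126 = 0.002.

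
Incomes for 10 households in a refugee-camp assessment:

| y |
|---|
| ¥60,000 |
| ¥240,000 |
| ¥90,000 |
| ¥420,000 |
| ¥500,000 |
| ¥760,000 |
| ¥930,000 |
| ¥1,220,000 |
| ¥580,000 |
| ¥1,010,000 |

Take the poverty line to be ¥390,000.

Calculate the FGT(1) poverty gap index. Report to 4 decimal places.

Poor units: ¥60,000, ¥90,000, ¥240,000 (q = 3 of N = 10).
Normalized shortfalls: (390000−60000)/390000 = 0.8462; (390000−90000)/390000 = 0.7692; (390000−240000)/390000 = 0.3846.
Sum of shortfalls = 2.000000; P₁ averages over all N: 2.000000 / 10 = 0.2000.

0.2000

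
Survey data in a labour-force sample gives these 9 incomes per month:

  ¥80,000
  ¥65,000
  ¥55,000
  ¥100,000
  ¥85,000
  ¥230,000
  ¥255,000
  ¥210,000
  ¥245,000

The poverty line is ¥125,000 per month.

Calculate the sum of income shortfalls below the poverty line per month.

¥240,000

Poor units: ¥55,000, ¥65,000, ¥80,000, ¥85,000, ¥100,000 (q = 5 of N = 9).
Individual gaps: 125000−55000 = 70000; 125000−65000 = 60000; 125000−80000 = 45000; 125000−85000 = 40000; 125000−100000 = 25000.
Aggregate gap = ¥240,000.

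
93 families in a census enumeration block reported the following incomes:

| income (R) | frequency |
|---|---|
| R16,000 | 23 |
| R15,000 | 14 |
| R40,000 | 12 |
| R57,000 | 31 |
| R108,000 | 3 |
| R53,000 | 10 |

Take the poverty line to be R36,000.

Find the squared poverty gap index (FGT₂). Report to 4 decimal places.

Incomes under z: 14×R15,000, 23×R16,000 (q = 37 of N = 93).
Gap ratios (z−y)/z: (36000−15000)/36000 = 0.5833 (×14); (36000−16000)/36000 = 0.5556 (×23).
Squared: 0.3403 (×14); 0.3086 (×23).
Sum = 11.862654; P₂ = 11.862654 / 93 = 0.1276.

0.1276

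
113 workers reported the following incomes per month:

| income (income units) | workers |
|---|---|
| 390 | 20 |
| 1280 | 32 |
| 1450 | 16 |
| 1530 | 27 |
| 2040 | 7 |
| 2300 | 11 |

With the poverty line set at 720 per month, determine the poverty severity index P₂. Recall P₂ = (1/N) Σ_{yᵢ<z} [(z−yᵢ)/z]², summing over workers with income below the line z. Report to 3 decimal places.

Below z: 20×390 (q = 20 of N = 113).
Normalized shortfalls: (720−390)/720 = 0.4583 (×20).
Squared: 0.2101 (×20).
Sum = 4.201389; P₂ = 4.201389 / 113 = 0.037.

0.037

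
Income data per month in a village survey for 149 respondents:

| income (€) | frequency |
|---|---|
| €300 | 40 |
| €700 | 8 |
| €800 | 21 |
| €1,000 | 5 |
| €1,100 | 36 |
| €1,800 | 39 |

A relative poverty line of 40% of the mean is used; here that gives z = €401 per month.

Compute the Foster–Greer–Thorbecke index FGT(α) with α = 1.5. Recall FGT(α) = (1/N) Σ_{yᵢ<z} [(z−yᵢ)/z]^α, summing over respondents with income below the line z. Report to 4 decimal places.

0.0339

Below the line: 40×€300 (q = 40 of N = 149).
Gap ratios (z−y)/z: (401−300)/401 = 0.2519 (×40).
Raised to α = 1.5: 0.12641 (×40).
Sum = 5.056215; FGT(1.5) = 5.056215 / 149 = 0.0339.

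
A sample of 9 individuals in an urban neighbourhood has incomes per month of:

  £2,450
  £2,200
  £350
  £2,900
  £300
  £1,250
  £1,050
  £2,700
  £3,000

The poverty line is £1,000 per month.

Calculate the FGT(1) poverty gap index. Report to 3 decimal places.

0.150

Incomes under z: £300, £350 (q = 2 of N = 9).
Gap ratios (z−y)/z: (1000−300)/1000 = 0.7000; (1000−350)/1000 = 0.6500.
Σ = 1.350000. Dividing by the full population N = 9 gives P₁ = 0.150.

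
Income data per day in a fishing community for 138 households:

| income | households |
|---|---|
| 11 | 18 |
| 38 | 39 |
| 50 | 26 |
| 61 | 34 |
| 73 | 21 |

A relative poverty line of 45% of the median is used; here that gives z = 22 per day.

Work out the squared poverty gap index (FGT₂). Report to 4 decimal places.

0.0326

Incomes under z: 18×11 (q = 18 of N = 138).
Gap ratios (z−y)/z: (22−11)/22 = 0.5000 (×18).
Squared: 0.2500 (×18).
Sum = 4.500000; P₂ = 4.500000 / 138 = 0.0326.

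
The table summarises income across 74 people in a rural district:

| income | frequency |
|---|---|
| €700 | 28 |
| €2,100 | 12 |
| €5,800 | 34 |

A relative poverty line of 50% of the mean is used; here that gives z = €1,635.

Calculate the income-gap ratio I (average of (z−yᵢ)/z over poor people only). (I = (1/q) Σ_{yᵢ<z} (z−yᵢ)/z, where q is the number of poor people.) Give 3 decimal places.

Below the line: 28×€700 (q = 28 of N = 74).
Relative gaps: 0.5719 (×28); sum = 16.012232.
The income-gap ratio divides by q (the poor only): 16.012232 / 28 = 0.572.

0.572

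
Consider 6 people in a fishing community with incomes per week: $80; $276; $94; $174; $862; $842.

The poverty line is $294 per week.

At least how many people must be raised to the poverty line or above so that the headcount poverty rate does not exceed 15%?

Currently q = 4 of N = 6 are below the line (H = 0.667).
A headcount ratio of at most 15% allows at most ⌊0.15 × 6⌋ = 0 poor people.
So at least 4 − 0 = 4 must be lifted.

4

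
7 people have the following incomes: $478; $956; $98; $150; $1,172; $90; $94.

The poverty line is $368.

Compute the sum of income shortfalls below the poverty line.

Poor units: $90, $94, $98, $150 (q = 4 of N = 7).
Individual gaps: 368−90 = 278; 368−94 = 274; 368−98 = 270; 368−150 = 218.
Aggregate gap = $1,040.

$1,040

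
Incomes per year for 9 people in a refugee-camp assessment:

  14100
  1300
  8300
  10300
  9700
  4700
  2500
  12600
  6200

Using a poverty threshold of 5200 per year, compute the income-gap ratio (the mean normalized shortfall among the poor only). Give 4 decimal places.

Below the line: 1300, 2500, 4700 (q = 3 of N = 9).
Relative gaps: 0.7500, 0.5192, 0.0962; sum = 1.365385.
I averages over the q = 3 poor units only: 1.365385 / 3 = 0.4551.

0.4551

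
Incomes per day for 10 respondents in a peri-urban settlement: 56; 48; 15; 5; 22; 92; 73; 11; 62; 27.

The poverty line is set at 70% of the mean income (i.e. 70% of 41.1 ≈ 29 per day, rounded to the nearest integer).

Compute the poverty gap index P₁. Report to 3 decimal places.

0.224

Incomes under z: 5, 11, 15, 22, 27 (q = 5 of N = 10).
Gap ratios (z−y)/z: (29−5)/29 = 0.8276; (29−11)/29 = 0.6207; (29−15)/29 = 0.4828; (29−22)/29 = 0.2414; (29−27)/29 = 0.0690.
Sum of shortfalls = 2.241379; P₁ averages over all N: 2.241379 / 10 = 0.224.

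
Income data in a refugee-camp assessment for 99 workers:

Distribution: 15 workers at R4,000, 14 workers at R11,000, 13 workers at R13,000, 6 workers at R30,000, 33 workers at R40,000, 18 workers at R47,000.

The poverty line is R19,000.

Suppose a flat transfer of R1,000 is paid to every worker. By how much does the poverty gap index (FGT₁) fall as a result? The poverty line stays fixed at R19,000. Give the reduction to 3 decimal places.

Before: below the line — 15×R4,000, 14×R11,000, 13×R13,000; poverty gap index (FGT₁) = 0.22063.
After the R1,000 transfer: below the line — 15×R5,000, 14×R12,000, 13×R14,000; poverty gap index (FGT₁) = 0.19830.
Reduction = 0.22063 − 0.19830 = 0.022.

0.022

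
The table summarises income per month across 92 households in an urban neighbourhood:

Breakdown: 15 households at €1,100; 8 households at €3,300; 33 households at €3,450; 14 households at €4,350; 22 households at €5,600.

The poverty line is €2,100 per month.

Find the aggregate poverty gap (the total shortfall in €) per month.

€15,000

Below the line: 15×€1,100 (q = 15 of N = 92).
Individual gaps: 15×(2100−1100) = 15000.
Aggregate gap = €15,000.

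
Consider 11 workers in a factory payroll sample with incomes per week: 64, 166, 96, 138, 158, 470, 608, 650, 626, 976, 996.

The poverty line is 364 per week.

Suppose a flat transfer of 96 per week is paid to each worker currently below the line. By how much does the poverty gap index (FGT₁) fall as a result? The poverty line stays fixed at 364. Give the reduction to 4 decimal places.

0.1199

Before: below the line — 64, 96, 138, 158, 166; poverty gap index (FGT₁) = 0.299201.
After the 96 transfer: below the line — 160, 192, 234, 254, 262; poverty gap index (FGT₁) = 0.179321.
Reduction = 0.299201 − 0.179321 = 0.1199.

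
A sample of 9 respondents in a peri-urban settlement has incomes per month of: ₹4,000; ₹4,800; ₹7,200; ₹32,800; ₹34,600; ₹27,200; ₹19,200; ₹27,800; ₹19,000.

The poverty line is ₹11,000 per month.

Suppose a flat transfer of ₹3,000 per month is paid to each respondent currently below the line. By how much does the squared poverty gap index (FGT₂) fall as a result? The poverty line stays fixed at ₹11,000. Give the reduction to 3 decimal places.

0.069

Before: below the line — ₹4,000, ₹4,800, ₹7,200; squared poverty gap index (FGT₂) = 0.09355.
After the ₹3,000 transfer: below the line — ₹7,000, ₹7,800, ₹10,200; squared poverty gap index (FGT₂) = 0.02468.
Reduction = 0.09355 − 0.02468 = 0.069.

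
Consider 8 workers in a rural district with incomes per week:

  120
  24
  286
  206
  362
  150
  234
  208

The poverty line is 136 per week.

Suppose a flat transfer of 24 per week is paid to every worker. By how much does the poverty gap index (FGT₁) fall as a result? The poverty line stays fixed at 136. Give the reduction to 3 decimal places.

0.037

Before: below the line — 24, 120; poverty gap index (FGT₁) = 0.11765.
After the 24 transfer: below the line — 48; poverty gap index (FGT₁) = 0.08088.
Reduction = 0.11765 − 0.08088 = 0.037.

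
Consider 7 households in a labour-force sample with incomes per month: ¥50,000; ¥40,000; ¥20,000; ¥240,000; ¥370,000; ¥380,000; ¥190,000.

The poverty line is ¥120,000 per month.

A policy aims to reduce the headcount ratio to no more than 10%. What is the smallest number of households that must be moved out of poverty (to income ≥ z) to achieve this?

Currently q = 3 of N = 7 are below the line (H = 0.429).
A headcount ratio of at most 10% allows at most ⌊0.10 × 7⌋ = 0 poor households.
So at least 3 − 0 = 3 must be lifted.

3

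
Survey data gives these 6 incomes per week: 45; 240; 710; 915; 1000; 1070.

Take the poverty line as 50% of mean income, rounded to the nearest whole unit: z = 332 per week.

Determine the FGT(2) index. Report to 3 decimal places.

0.137

Below z: 45, 240 (q = 2 of N = 6).
Gap ratios (z−y)/z: (332−45)/332 = 0.8645; (332−240)/332 = 0.2771.
Squared: 0.7473; 0.0768.
Sum = 0.824076; P₂ = 0.824076 / 6 = 0.137.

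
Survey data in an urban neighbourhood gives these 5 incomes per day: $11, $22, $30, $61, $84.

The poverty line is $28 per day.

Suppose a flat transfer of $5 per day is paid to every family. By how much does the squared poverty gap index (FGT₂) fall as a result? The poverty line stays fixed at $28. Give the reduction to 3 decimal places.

0.046

Before: below the line — $11, $22; squared poverty gap index (FGT₂) = 0.08291.
After the $5 transfer: below the line — $16, $27; squared poverty gap index (FGT₂) = 0.03699.
Reduction = 0.08291 − 0.03699 = 0.046.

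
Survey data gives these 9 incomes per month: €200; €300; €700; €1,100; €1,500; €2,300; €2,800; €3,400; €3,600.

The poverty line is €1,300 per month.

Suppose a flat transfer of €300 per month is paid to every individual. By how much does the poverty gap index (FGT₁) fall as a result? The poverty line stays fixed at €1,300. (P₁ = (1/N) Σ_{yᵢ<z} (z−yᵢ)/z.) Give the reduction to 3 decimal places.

Before: below the line — €200, €300, €700, €1,100; poverty gap index (FGT₁) = 0.24786.
After the €300 transfer: below the line — €500, €600, €1,000; poverty gap index (FGT₁) = 0.15385.
Reduction = 0.24786 − 0.15385 = 0.094.

0.094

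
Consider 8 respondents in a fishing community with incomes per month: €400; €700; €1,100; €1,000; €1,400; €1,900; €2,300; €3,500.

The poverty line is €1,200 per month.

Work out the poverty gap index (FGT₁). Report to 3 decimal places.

0.167

Incomes under z: €400, €700, €1,000, €1,100 (q = 4 of N = 8).
Relative gaps: (1200−400)/1200 = 0.6667; (1200−700)/1200 = 0.4167; (1200−1000)/1200 = 0.1667; (1200−1100)/1200 = 0.0833.
Σ = 1.333333. Dividing by the full population N = 8 gives P₁ = 0.167.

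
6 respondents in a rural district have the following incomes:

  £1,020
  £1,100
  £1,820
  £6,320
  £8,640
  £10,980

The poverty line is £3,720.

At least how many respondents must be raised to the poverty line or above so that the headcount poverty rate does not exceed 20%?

2

Currently q = 3 of N = 6 are below the line (H = 0.500).
A headcount ratio of at most 20% allows at most ⌊0.20 × 6⌋ = 1 poor respondents.
So at least 3 − 1 = 2 must be lifted.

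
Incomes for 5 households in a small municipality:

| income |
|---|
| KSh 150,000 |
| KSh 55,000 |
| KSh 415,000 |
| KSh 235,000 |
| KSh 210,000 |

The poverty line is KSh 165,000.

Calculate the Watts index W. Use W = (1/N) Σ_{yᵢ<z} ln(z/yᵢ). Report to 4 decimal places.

0.2388

Below the line: KSh 55,000, KSh 150,000 (q = 2 of N = 5).
Log gaps: ln(165000/55000) = 1.0986; ln(165000/150000) = 0.0953.
W = 1.193922 / 5 = 0.2388.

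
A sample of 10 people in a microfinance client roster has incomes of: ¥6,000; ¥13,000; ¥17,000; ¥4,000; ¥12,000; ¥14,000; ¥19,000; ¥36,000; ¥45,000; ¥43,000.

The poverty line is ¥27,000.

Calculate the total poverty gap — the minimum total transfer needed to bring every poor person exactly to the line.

¥104,000

Below the line: ¥4,000, ¥6,000, ¥12,000, ¥13,000, ¥14,000, ¥17,000, ¥19,000 (q = 7 of N = 10).
Individual gaps: 27000−4000 = 23000; 27000−6000 = 21000; 27000−12000 = 15000; 27000−13000 = 14000; 27000−14000 = 13000; 27000−17000 = 10000; 27000−19000 = 8000.
Aggregate gap = ¥104,000.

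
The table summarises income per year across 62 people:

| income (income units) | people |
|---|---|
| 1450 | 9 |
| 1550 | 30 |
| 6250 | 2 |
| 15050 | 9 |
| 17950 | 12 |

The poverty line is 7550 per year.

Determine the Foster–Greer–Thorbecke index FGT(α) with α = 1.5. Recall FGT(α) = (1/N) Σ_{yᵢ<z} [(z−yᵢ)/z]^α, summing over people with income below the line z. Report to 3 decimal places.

Incomes under z: 9×1450, 30×1550, 2×6250 (q = 41 of N = 62).
Shortfall ratios: (7550−1450)/7550 = 0.8079 (×9); (7550−1550)/7550 = 0.7947 (×30); (7550−6250)/7550 = 0.1722 (×2).
Raised to α = 1.5: 0.72623 (×9); 0.70845 (×30); 0.07145 (×2).
Sum = 27.932335; FGT(1.5) = 27.932335 / 62 = 0.451.

0.451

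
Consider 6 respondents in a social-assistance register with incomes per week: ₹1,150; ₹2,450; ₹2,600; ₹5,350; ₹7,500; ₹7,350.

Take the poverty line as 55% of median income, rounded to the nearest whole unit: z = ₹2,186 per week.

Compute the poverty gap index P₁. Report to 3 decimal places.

0.079

Below the line: ₹1,150 (q = 1 of N = 6).
Relative gaps: (2186−1150)/2186 = 0.4739.
Sum of shortfalls = 0.473925; P₁ averages over all N: 0.473925 / 6 = 0.079.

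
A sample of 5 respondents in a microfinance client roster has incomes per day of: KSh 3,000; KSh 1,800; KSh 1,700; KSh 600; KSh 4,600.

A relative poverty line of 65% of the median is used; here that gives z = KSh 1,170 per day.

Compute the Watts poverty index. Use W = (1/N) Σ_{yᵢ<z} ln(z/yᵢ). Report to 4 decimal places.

Below z: KSh 600 (q = 1 of N = 5).
Log shortfalls: ln(1170/600) = 0.6678.
W = 0.667829 / 5 = 0.1336.

0.1336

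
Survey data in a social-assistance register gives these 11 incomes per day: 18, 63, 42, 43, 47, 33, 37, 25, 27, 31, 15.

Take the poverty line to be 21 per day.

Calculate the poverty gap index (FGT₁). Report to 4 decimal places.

0.0390

Below the line: 15, 18 (q = 2 of N = 11).
Shortfall ratios: (21−15)/21 = 0.2857; (21−18)/21 = 0.1429.
Sum of shortfalls = 0.428571; P₁ averages over all N: 0.428571 / 11 = 0.0390.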